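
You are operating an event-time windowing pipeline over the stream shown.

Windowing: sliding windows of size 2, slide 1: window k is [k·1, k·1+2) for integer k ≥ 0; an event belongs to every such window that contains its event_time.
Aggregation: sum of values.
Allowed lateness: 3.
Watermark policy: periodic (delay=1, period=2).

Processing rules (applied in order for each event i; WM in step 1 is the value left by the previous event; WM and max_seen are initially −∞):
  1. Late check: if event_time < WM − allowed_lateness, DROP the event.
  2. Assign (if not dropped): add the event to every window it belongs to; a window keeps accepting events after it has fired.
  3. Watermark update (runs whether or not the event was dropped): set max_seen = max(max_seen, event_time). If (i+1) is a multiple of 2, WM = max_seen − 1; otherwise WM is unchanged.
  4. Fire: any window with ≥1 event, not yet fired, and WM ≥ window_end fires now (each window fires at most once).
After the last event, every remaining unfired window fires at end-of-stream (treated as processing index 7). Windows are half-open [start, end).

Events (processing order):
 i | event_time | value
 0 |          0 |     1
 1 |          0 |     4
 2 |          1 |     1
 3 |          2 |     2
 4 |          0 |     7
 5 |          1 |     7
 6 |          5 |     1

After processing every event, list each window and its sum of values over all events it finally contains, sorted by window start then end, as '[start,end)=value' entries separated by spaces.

i=0 t=0 v=1: → [0,2); WM=−∞
i=1 t=0 v=4: → [0,2); WM=-1
i=2 t=1 v=1: → [1,3),[0,2); WM=-1
i=3 t=2 v=2: → [2,4),[1,3); WM=1
i=4 t=0 v=7: → [0,2); WM=1
i=5 t=1 v=7: → [1,3),[0,2); WM=1
i=6 t=5 v=1: → [5,7),[4,6); WM=1

[0,2)=20 [1,3)=10 [2,4)=2 [4,6)=1 [5,7)=1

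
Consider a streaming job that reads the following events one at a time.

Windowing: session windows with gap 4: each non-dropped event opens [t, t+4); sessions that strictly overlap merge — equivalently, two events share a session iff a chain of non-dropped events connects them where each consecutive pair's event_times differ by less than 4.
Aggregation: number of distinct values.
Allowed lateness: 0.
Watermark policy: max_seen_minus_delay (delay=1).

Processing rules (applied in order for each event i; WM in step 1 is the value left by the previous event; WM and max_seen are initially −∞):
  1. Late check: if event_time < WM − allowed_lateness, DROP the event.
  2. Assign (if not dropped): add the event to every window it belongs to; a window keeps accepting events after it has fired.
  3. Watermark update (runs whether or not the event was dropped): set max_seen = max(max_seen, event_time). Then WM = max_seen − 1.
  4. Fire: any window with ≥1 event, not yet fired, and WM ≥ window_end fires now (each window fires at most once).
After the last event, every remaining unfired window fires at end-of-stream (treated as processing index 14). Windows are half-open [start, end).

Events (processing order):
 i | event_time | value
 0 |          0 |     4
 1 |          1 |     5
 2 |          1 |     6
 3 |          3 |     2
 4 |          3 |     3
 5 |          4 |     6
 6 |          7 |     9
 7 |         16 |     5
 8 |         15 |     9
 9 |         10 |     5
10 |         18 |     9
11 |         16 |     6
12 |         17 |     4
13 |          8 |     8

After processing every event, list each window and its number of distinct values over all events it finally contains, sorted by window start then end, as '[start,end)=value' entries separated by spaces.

[0,11)=6 [15,22)=3

i=0 t=0 v=4: → [0,4); WM=-1
i=1 t=1 v=5: → [0,5); WM=0
i=2 t=1 v=6: → [0,5); WM=0
i=3 t=3 v=2: → [0,7); WM=2
i=4 t=3 v=3: → [0,7); WM=2
i=5 t=4 v=6: → [0,8); WM=3
i=6 t=7 v=9: → [0,11); WM=6
i=7 t=16 v=5: → [16,20); WM=15
i=8 t=15 v=9: → [15,20); WM=15
i=9 t=10 v=5: DROP (t<15-0); WM=15
i=10 t=18 v=9: → [15,22); WM=17
i=11 t=16 v=6: DROP (t<17-0); WM=17
i=12 t=17 v=4: → [15,22); WM=17
i=13 t=8 v=8: DROP (t<17-0); WM=17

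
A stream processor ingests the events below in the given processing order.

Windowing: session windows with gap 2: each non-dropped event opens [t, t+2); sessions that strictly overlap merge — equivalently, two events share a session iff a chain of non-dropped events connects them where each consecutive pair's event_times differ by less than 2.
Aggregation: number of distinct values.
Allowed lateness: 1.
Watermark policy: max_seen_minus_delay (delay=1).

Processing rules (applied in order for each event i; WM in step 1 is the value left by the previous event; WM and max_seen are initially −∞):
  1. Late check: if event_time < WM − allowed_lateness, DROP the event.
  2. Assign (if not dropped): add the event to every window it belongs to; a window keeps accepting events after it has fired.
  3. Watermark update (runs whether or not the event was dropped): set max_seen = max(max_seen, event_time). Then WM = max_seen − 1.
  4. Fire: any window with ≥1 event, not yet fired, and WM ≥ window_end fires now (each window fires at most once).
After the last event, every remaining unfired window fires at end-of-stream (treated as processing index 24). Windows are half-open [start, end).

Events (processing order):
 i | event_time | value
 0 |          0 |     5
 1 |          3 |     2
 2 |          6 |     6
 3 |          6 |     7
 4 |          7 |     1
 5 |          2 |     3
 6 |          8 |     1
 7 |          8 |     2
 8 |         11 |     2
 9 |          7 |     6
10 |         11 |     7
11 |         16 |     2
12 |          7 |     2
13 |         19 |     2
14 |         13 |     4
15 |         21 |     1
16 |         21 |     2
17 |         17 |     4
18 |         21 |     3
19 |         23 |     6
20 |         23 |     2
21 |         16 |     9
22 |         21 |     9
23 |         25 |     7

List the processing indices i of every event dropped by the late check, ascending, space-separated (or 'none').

i=0 t=0 v=5: → [0,2); WM=-1
i=1 t=3 v=2: → [3,5); WM=2
i=2 t=6 v=6: → [6,8); WM=5
i=3 t=6 v=7: → [6,8); WM=5
i=4 t=7 v=1: → [6,9); WM=6
i=5 t=2 v=3: DROP (t<6-1); WM=6
i=6 t=8 v=1: → [6,10); WM=7
i=7 t=8 v=2: → [6,10); WM=7
i=8 t=11 v=2: → [11,13); WM=10
i=9 t=7 v=6: DROP (t<10-1); WM=10
i=10 t=11 v=7: → [11,13); WM=10
i=11 t=16 v=2: → [16,18); WM=15
i=12 t=7 v=2: DROP (t<15-1); WM=15
i=13 t=19 v=2: → [19,21); WM=18
i=14 t=13 v=4: DROP (t<18-1); WM=18
i=15 t=21 v=1: → [21,23); WM=20
i=16 t=21 v=2: → [21,23); WM=20
i=17 t=17 v=4: DROP (t<20-1); WM=20
i=18 t=21 v=3: → [21,23); WM=20
i=19 t=23 v=6: → [23,25); WM=22
i=20 t=23 v=2: → [23,25); WM=22
i=21 t=16 v=9: DROP (t<22-1); WM=22
i=22 t=21 v=9: → [21,23); WM=22
i=23 t=25 v=7: → [25,27); WM=24

5 9 12 14 17 21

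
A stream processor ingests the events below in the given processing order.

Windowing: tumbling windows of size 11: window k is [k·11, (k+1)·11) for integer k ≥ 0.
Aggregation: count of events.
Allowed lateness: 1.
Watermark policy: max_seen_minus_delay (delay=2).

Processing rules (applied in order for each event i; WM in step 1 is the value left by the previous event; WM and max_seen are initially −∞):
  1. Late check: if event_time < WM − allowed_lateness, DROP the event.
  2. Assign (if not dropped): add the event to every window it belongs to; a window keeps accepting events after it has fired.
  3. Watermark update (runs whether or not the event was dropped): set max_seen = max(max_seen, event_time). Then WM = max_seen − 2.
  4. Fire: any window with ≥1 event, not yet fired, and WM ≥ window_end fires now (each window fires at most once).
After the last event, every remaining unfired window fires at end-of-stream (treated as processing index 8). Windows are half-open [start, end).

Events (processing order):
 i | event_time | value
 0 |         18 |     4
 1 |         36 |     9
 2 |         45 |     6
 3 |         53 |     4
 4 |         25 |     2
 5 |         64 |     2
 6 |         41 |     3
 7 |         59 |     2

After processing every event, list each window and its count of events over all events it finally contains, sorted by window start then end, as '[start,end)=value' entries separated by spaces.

i=0 t=18 v=4: → [11,22); WM=16
i=1 t=36 v=9: → [33,44); WM=34; [11,22) fires=1
i=2 t=45 v=6: → [44,55); WM=43
i=3 t=53 v=4: → [44,55); WM=51; [33,44) fires=1
i=4 t=25 v=2: DROP (t<51-1); WM=51
i=5 t=64 v=2: → [55,66); WM=62; [44,55) fires=2
i=6 t=41 v=3: DROP (t<62-1); WM=62
i=7 t=59 v=2: DROP (t<62-1); WM=62

[11,22)=1 [33,44)=1 [44,55)=2 [55,66)=1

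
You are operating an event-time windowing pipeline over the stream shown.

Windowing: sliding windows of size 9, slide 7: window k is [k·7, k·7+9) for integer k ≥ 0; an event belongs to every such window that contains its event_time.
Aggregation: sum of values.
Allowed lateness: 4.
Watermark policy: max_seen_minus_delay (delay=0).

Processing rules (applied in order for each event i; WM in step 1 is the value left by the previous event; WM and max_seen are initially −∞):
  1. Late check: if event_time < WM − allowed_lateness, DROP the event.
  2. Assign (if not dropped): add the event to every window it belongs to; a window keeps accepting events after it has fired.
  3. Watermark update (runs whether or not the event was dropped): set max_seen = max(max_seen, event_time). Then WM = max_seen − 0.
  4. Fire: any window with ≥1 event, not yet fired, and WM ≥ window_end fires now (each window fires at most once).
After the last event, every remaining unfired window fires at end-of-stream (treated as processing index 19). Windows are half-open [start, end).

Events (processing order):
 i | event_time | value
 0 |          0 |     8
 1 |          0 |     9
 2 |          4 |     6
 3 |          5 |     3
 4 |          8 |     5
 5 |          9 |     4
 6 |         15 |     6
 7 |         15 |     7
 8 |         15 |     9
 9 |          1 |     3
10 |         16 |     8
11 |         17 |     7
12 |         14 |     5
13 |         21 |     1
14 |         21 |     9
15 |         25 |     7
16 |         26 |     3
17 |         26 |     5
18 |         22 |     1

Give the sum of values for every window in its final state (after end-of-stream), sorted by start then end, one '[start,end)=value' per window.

[0,9)=31 [7,16)=36 [14,23)=53 [21,30)=26

i=0 t=0 v=8: → [0,9); WM=0
i=1 t=0 v=9: → [0,9); WM=0
i=2 t=4 v=6: → [0,9); WM=4
i=3 t=5 v=3: → [0,9); WM=5
i=4 t=8 v=5: → [7,16),[0,9); WM=8
i=5 t=9 v=4: → [7,16); WM=9; [0,9) fires=31
i=6 t=15 v=6: → [14,23),[7,16); WM=15
i=7 t=15 v=7: → [14,23),[7,16); WM=15
i=8 t=15 v=9: → [14,23),[7,16); WM=15
i=9 t=1 v=3: DROP (t<15-4); WM=15
i=10 t=16 v=8: → [14,23); WM=16; [7,16) fires=31
i=11 t=17 v=7: → [14,23); WM=17
i=12 t=14 v=5: → [14,23),[7,16); WM=17
i=13 t=21 v=1: → [21,30),[14,23); WM=21
i=14 t=21 v=9: → [21,30),[14,23); WM=21
i=15 t=25 v=7: → [21,30); WM=25; [14,23) fires=52
i=16 t=26 v=3: → [21,30); WM=26
i=17 t=26 v=5: → [21,30); WM=26
i=18 t=22 v=1: → [21,30),[14,23); WM=26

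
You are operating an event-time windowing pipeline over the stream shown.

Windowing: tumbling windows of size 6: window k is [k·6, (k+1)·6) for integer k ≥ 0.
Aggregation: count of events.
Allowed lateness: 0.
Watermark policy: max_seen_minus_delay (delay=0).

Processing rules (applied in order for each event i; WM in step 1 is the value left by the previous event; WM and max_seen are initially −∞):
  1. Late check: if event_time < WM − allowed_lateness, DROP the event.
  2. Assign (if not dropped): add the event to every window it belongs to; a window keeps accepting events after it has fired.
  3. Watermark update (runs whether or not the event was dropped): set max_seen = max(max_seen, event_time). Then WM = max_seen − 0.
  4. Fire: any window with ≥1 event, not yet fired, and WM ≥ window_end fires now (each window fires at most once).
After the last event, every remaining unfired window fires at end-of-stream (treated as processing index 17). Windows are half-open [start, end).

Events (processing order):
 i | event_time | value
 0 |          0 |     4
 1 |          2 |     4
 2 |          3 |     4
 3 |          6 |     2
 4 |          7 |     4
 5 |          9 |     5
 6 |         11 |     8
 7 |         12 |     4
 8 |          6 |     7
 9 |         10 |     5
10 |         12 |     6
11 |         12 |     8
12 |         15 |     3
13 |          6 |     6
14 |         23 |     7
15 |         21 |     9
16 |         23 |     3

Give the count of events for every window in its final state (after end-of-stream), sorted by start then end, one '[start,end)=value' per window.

i=0 t=0 v=4: → [0,6); WM=0
i=1 t=2 v=4: → [0,6); WM=2
i=2 t=3 v=4: → [0,6); WM=3
i=3 t=6 v=2: → [6,12); WM=6; [0,6) fires=3
i=4 t=7 v=4: → [6,12); WM=7
i=5 t=9 v=5: → [6,12); WM=9
i=6 t=11 v=8: → [6,12); WM=11
i=7 t=12 v=4: → [12,18); WM=12; [6,12) fires=4
i=8 t=6 v=7: DROP (t<12-0); WM=12
i=9 t=10 v=5: DROP (t<12-0); WM=12
i=10 t=12 v=6: → [12,18); WM=12
i=11 t=12 v=8: → [12,18); WM=12
i=12 t=15 v=3: → [12,18); WM=15
i=13 t=6 v=6: DROP (t<15-0); WM=15
i=14 t=23 v=7: → [18,24); WM=23; [12,18) fires=4
i=15 t=21 v=9: DROP (t<23-0); WM=23
i=16 t=23 v=3: → [18,24); WM=23

[0,6)=3 [6,12)=4 [12,18)=4 [18,24)=2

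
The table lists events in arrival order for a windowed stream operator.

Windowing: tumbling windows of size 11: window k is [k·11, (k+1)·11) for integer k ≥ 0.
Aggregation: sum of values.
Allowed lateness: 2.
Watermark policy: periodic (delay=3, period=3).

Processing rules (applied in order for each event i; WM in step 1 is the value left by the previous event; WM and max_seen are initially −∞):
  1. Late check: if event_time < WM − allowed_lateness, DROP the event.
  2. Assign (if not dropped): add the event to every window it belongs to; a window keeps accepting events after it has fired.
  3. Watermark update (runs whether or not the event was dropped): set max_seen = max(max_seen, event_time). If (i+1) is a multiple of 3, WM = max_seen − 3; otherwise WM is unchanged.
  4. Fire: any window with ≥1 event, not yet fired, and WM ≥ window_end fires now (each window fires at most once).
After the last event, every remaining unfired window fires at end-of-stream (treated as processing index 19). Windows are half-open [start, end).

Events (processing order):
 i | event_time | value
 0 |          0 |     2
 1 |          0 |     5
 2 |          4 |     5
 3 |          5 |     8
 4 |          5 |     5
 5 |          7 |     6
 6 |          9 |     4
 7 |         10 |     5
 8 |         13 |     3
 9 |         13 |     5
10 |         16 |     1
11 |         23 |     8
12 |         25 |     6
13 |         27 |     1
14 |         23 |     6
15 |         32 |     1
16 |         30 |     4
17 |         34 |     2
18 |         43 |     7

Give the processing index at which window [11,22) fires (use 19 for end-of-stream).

i=0 t=0 v=2: → [0,11); WM=−∞
i=1 t=0 v=5: → [0,11); WM=−∞
i=2 t=4 v=5: → [0,11); WM=1
i=3 t=5 v=8: → [0,11); WM=1
i=4 t=5 v=5: → [0,11); WM=1
i=5 t=7 v=6: → [0,11); WM=4
i=6 t=9 v=4: → [0,11); WM=4
i=7 t=10 v=5: → [0,11); WM=4
i=8 t=13 v=3: → [11,22); WM=10
i=9 t=13 v=5: → [11,22); WM=10
i=10 t=16 v=1: → [11,22); WM=10
i=11 t=23 v=8: → [22,33); WM=20; [0,11) fires=40
i=12 t=25 v=6: → [22,33); WM=20
i=13 t=27 v=1: → [22,33); WM=20
i=14 t=23 v=6: → [22,33); WM=24; [11,22) fires=9
i=15 t=32 v=1: → [22,33); WM=24
i=16 t=30 v=4: → [22,33); WM=24
i=17 t=34 v=2: → [33,44); WM=31
i=18 t=43 v=7: → [33,44); WM=31

14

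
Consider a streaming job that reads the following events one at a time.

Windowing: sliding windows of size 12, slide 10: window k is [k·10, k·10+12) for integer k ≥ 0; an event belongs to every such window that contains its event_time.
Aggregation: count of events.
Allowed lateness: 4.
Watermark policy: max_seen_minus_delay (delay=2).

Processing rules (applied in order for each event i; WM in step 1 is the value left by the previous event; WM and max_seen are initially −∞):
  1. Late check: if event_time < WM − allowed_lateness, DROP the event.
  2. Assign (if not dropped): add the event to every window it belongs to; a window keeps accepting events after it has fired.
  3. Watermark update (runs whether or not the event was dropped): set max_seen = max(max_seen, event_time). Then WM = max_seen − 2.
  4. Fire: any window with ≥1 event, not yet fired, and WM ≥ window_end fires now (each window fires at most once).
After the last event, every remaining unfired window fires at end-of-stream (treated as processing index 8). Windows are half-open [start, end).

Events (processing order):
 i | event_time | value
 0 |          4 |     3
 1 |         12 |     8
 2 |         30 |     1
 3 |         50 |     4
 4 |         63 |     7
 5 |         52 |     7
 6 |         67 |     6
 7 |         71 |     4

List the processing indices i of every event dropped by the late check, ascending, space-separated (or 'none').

i=0 t=4 v=3: → [0,12); WM=2
i=1 t=12 v=8: → [10,22); WM=10
i=2 t=30 v=1: → [30,42),[20,32); WM=28; [0,12) fires=1 [10,22) fires=1
i=3 t=50 v=4: → [50,62),[40,52); WM=48; [20,32) fires=1 [30,42) fires=1
i=4 t=63 v=7: → [60,72); WM=61; [40,52) fires=1
i=5 t=52 v=7: DROP (t<61-4); WM=61
i=6 t=67 v=6: → [60,72); WM=65; [50,62) fires=1
i=7 t=71 v=4: → [70,82),[60,72); WM=69

5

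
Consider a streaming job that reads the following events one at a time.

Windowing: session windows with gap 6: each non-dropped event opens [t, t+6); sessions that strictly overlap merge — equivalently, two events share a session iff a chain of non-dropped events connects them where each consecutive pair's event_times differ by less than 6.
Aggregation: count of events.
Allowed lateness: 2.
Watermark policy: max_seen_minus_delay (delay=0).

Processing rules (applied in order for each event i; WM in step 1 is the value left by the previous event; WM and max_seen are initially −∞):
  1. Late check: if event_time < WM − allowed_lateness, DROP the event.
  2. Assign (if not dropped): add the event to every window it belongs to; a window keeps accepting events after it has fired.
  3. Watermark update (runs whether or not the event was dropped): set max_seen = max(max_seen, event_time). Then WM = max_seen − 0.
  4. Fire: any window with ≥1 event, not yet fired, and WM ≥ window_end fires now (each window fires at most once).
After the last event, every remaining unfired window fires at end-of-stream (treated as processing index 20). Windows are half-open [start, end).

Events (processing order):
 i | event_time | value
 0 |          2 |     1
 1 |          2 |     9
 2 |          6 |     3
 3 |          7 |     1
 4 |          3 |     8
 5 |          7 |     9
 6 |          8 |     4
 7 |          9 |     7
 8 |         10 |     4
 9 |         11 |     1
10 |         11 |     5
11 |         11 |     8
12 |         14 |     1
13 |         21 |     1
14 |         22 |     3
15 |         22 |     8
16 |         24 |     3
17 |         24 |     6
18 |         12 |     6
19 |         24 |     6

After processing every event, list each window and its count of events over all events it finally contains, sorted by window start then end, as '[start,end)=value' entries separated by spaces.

[2,20)=12 [21,30)=6

i=0 t=2 v=1: → [2,8); WM=2
i=1 t=2 v=9: → [2,8); WM=2
i=2 t=6 v=3: → [2,12); WM=6
i=3 t=7 v=1: → [2,13); WM=7
i=4 t=3 v=8: DROP (t<7-2); WM=7
i=5 t=7 v=9: → [2,13); WM=7
i=6 t=8 v=4: → [2,14); WM=8
i=7 t=9 v=7: → [2,15); WM=9
i=8 t=10 v=4: → [2,16); WM=10
i=9 t=11 v=1: → [2,17); WM=11
i=10 t=11 v=5: → [2,17); WM=11
i=11 t=11 v=8: → [2,17); WM=11
i=12 t=14 v=1: → [2,20); WM=14
i=13 t=21 v=1: → [21,27); WM=21
i=14 t=22 v=3: → [21,28); WM=22
i=15 t=22 v=8: → [21,28); WM=22
i=16 t=24 v=3: → [21,30); WM=24
i=17 t=24 v=6: → [21,30); WM=24
i=18 t=12 v=6: DROP (t<24-2); WM=24
i=19 t=24 v=6: → [21,30); WM=24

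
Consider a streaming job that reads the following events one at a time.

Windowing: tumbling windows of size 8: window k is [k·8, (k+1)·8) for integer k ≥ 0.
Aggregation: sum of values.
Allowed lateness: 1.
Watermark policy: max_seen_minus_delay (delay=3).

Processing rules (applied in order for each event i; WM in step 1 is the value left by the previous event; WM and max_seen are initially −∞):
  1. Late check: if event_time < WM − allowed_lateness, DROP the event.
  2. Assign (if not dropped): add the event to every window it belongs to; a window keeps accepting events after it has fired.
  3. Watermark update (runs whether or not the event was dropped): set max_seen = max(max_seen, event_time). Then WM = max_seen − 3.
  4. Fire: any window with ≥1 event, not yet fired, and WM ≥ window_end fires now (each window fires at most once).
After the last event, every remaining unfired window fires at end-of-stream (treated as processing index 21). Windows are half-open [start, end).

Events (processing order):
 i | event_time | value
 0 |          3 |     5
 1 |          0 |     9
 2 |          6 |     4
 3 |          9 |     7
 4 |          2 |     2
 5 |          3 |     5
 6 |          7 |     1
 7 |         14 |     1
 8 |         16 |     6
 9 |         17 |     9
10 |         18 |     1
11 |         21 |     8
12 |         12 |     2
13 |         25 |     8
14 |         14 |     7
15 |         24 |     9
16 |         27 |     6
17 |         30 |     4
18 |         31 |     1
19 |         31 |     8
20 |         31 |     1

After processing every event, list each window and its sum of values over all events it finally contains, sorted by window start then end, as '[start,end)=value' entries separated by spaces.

i=0 t=3 v=5: → [0,8); WM=0
i=1 t=0 v=9: → [0,8); WM=0
i=2 t=6 v=4: → [0,8); WM=3
i=3 t=9 v=7: → [8,16); WM=6
i=4 t=2 v=2: DROP (t<6-1); WM=6
i=5 t=3 v=5: DROP (t<6-1); WM=6
i=6 t=7 v=1: → [0,8); WM=6
i=7 t=14 v=1: → [8,16); WM=11; [0,8) fires=19
i=8 t=16 v=6: → [16,24); WM=13
i=9 t=17 v=9: → [16,24); WM=14
i=10 t=18 v=1: → [16,24); WM=15
i=11 t=21 v=8: → [16,24); WM=18; [8,16) fires=8
i=12 t=12 v=2: DROP (t<18-1); WM=18
i=13 t=25 v=8: → [24,32); WM=22
i=14 t=14 v=7: DROP (t<22-1); WM=22
i=15 t=24 v=9: → [24,32); WM=22
i=16 t=27 v=6: → [24,32); WM=24; [16,24) fires=24
i=17 t=30 v=4: → [24,32); WM=27
i=18 t=31 v=1: → [24,32); WM=28
i=19 t=31 v=8: → [24,32); WM=28
i=20 t=31 v=1: → [24,32); WM=28

[0,8)=19 [8,16)=8 [16,24)=24 [24,32)=37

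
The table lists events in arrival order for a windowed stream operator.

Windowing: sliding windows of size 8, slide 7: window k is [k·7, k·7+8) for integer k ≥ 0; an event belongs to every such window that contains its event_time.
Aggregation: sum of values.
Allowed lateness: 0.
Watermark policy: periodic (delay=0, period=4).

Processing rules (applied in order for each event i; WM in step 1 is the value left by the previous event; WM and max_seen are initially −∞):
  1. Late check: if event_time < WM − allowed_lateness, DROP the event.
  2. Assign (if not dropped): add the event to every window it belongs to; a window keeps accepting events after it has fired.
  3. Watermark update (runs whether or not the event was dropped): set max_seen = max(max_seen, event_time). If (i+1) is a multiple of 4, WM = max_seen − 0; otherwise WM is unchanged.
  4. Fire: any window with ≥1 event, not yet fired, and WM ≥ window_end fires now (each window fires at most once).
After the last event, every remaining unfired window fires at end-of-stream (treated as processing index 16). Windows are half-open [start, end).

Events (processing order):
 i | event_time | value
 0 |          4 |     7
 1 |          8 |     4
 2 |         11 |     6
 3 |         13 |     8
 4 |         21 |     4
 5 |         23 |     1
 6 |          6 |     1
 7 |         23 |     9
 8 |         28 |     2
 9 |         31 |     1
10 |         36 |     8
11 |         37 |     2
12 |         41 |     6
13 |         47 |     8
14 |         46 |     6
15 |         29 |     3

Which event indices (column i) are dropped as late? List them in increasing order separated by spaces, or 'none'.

6 15

i=0 t=4 v=7: → [0,8); WM=−∞
i=1 t=8 v=4: → [7,15); WM=−∞
i=2 t=11 v=6: → [7,15); WM=−∞
i=3 t=13 v=8: → [7,15); WM=13; [0,8) fires=7
i=4 t=21 v=4: → [21,29),[14,22); WM=13
i=5 t=23 v=1: → [21,29); WM=13
i=6 t=6 v=1: DROP (t<13-0); WM=13
i=7 t=23 v=9: → [21,29); WM=23; [7,15) fires=18 [14,22) fires=4
i=8 t=28 v=2: → [28,36),[21,29); WM=23
i=9 t=31 v=1: → [28,36); WM=23
i=10 t=36 v=8: → [35,43); WM=23
i=11 t=37 v=2: → [35,43); WM=37; [21,29) fires=16 [28,36) fires=3
i=12 t=41 v=6: → [35,43); WM=37
i=13 t=47 v=8: → [42,50); WM=37
i=14 t=46 v=6: → [42,50); WM=37
i=15 t=29 v=3: DROP (t<37-0); WM=47; [35,43) fires=16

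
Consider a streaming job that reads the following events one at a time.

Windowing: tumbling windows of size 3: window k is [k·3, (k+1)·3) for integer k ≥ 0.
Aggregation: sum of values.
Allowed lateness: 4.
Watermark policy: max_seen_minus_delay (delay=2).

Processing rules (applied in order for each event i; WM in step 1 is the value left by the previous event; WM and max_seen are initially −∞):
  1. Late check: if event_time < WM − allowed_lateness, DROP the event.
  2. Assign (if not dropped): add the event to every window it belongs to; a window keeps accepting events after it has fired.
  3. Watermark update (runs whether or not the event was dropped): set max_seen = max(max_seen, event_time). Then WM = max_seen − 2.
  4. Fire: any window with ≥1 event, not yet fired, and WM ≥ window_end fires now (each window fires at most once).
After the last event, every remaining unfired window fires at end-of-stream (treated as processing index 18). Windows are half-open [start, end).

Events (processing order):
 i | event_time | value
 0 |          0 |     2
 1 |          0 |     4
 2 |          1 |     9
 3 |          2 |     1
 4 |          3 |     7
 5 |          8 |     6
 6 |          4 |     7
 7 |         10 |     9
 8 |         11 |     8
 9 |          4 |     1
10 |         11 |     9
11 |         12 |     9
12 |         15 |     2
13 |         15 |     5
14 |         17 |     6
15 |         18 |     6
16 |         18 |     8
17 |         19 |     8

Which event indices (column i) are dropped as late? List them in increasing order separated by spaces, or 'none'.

i=0 t=0 v=2: → [0,3); WM=-2
i=1 t=0 v=4: → [0,3); WM=-2
i=2 t=1 v=9: → [0,3); WM=-1
i=3 t=2 v=1: → [0,3); WM=0
i=4 t=3 v=7: → [3,6); WM=1
i=5 t=8 v=6: → [6,9); WM=6; [0,3) fires=16 [3,6) fires=7
i=6 t=4 v=7: → [3,6); WM=6
i=7 t=10 v=9: → [9,12); WM=8
i=8 t=11 v=8: → [9,12); WM=9; [6,9) fires=6
i=9 t=4 v=1: DROP (t<9-4); WM=9
i=10 t=11 v=9: → [9,12); WM=9
i=11 t=12 v=9: → [12,15); WM=10
i=12 t=15 v=2: → [15,18); WM=13; [9,12) fires=26
i=13 t=15 v=5: → [15,18); WM=13
i=14 t=17 v=6: → [15,18); WM=15; [12,15) fires=9
i=15 t=18 v=6: → [18,21); WM=16
i=16 t=18 v=8: → [18,21); WM=16
i=17 t=19 v=8: → [18,21); WM=17

9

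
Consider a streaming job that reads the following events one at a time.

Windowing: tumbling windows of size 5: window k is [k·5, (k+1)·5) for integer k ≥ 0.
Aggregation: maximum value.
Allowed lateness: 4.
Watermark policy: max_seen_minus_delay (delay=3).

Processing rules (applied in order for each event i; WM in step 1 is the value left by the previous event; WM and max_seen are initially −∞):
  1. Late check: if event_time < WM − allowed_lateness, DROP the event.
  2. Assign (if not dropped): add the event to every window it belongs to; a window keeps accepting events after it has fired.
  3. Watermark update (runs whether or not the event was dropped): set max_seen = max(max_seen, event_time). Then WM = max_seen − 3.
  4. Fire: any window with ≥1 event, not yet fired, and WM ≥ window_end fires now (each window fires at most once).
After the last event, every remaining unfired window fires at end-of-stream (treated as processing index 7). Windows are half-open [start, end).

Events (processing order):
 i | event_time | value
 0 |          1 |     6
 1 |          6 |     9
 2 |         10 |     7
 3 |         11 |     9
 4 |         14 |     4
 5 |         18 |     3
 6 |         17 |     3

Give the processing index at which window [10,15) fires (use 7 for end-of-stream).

i=0 t=1 v=6: → [0,5); WM=-2
i=1 t=6 v=9: → [5,10); WM=3
i=2 t=10 v=7: → [10,15); WM=7; [0,5) fires=6
i=3 t=11 v=9: → [10,15); WM=8
i=4 t=14 v=4: → [10,15); WM=11; [5,10) fires=9
i=5 t=18 v=3: → [15,20); WM=15; [10,15) fires=9
i=6 t=17 v=3: → [15,20); WM=15

5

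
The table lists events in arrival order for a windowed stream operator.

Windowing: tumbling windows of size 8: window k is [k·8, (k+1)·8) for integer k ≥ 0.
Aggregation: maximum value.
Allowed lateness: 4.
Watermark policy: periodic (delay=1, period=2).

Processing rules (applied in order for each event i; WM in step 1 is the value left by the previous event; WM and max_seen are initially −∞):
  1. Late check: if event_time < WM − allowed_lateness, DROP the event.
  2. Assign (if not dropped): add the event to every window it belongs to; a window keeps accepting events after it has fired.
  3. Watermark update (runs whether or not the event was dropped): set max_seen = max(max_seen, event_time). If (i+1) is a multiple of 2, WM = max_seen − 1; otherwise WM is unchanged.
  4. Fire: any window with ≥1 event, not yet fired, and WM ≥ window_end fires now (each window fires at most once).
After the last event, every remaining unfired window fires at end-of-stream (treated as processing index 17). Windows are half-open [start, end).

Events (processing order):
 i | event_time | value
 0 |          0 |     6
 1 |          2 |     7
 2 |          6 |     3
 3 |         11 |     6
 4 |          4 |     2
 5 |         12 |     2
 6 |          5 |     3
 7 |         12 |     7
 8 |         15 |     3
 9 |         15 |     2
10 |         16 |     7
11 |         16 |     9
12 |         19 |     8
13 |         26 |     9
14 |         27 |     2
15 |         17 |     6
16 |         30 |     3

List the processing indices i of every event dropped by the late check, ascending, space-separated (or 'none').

i=0 t=0 v=6: → [0,8); WM=−∞
i=1 t=2 v=7: → [0,8); WM=1
i=2 t=6 v=3: → [0,8); WM=1
i=3 t=11 v=6: → [8,16); WM=10; [0,8) fires=7
i=4 t=4 v=2: DROP (t<10-4); WM=10
i=5 t=12 v=2: → [8,16); WM=11
i=6 t=5 v=3: DROP (t<11-4); WM=11
i=7 t=12 v=7: → [8,16); WM=11
i=8 t=15 v=3: → [8,16); WM=11
i=9 t=15 v=2: → [8,16); WM=14
i=10 t=16 v=7: → [16,24); WM=14
i=11 t=16 v=9: → [16,24); WM=15
i=12 t=19 v=8: → [16,24); WM=15
i=13 t=26 v=9: → [24,32); WM=25; [8,16) fires=7 [16,24) fires=9
i=14 t=27 v=2: → [24,32); WM=25
i=15 t=17 v=6: DROP (t<25-4); WM=26
i=16 t=30 v=3: → [24,32); WM=26

4 6 15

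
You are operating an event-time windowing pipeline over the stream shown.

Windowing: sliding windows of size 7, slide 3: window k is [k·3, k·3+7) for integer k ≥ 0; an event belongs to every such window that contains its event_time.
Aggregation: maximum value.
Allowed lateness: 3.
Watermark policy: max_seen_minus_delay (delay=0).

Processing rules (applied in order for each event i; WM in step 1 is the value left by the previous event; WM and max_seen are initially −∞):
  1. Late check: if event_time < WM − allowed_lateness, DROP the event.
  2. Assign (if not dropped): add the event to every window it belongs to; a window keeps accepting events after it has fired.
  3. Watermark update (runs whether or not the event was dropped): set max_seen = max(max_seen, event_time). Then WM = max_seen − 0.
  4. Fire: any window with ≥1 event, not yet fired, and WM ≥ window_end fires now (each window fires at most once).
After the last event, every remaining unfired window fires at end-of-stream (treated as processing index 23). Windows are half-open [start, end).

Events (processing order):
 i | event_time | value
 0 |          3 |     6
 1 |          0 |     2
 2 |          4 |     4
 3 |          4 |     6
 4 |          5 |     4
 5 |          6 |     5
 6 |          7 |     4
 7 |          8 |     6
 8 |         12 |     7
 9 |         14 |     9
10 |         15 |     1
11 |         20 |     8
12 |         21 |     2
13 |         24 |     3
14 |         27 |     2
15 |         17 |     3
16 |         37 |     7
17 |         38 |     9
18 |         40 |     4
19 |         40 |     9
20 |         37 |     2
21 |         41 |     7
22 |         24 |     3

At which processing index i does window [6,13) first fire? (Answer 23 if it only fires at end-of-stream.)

i=0 t=3 v=6: → [3,10),[0,7); WM=3
i=1 t=0 v=2: → [0,7); WM=3
i=2 t=4 v=4: → [3,10),[0,7); WM=4
i=3 t=4 v=6: → [3,10),[0,7); WM=4
i=4 t=5 v=4: → [3,10),[0,7); WM=5
i=5 t=6 v=5: → [6,13),[3,10),[0,7); WM=6
i=6 t=7 v=4: → [6,13),[3,10); WM=7; [0,7) fires=6
i=7 t=8 v=6: → [6,13),[3,10); WM=8
i=8 t=12 v=7: → [12,19),[9,16),[6,13); WM=12; [3,10) fires=6
i=9 t=14 v=9: → [12,19),[9,16); WM=14; [6,13) fires=7
i=10 t=15 v=1: → [15,22),[12,19),[9,16); WM=15
i=11 t=20 v=8: → [18,25),[15,22); WM=20; [9,16) fires=9 [12,19) fires=9
i=12 t=21 v=2: → [21,28),[18,25),[15,22); WM=21
i=13 t=24 v=3: → [24,31),[21,28),[18,25); WM=24; [15,22) fires=8
i=14 t=27 v=2: → [27,34),[24,31),[21,28); WM=27; [18,25) fires=8
i=15 t=17 v=3: DROP (t<27-3); WM=27
i=16 t=37 v=7: → [36,43),[33,40); WM=37; [21,28) fires=3 [24,31) fires=3 [27,34) fires=2
i=17 t=38 v=9: → [36,43),[33,40); WM=38
i=18 t=40 v=4: → [39,46),[36,43); WM=40; [33,40) fires=9
i=19 t=40 v=9: → [39,46),[36,43); WM=40
i=20 t=37 v=2: → [36,43),[33,40); WM=40
i=21 t=41 v=7: → [39,46),[36,43); WM=41
i=22 t=24 v=3: DROP (t<41-3); WM=41

9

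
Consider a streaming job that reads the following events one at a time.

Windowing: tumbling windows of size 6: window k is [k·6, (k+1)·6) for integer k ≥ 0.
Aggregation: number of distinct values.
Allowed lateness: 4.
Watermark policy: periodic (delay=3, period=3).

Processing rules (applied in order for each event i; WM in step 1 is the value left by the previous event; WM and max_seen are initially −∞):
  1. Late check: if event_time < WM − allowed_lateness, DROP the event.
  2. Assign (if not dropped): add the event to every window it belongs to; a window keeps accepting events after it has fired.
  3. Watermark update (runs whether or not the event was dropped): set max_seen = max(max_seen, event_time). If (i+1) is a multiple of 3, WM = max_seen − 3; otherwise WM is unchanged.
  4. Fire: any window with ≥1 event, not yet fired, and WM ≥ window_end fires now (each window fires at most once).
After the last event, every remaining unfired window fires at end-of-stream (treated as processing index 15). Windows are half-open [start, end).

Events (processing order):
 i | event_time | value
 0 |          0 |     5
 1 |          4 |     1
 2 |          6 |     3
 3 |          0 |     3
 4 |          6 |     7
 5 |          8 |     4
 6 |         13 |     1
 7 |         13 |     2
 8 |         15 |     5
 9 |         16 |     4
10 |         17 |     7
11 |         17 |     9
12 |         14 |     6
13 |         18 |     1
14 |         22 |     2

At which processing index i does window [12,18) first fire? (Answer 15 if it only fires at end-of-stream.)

14

i=0 t=0 v=5: → [0,6); WM=−∞
i=1 t=4 v=1: → [0,6); WM=−∞
i=2 t=6 v=3: → [6,12); WM=3
i=3 t=0 v=3: → [0,6); WM=3
i=4 t=6 v=7: → [6,12); WM=3
i=5 t=8 v=4: → [6,12); WM=5
i=6 t=13 v=1: → [12,18); WM=5
i=7 t=13 v=2: → [12,18); WM=5
i=8 t=15 v=5: → [12,18); WM=12; [0,6) fires=3 [6,12) fires=3
i=9 t=16 v=4: → [12,18); WM=12
i=10 t=17 v=7: → [12,18); WM=12
i=11 t=17 v=9: → [12,18); WM=14
i=12 t=14 v=6: → [12,18); WM=14
i=13 t=18 v=1: → [18,24); WM=14
i=14 t=22 v=2: → [18,24); WM=19; [12,18) fires=7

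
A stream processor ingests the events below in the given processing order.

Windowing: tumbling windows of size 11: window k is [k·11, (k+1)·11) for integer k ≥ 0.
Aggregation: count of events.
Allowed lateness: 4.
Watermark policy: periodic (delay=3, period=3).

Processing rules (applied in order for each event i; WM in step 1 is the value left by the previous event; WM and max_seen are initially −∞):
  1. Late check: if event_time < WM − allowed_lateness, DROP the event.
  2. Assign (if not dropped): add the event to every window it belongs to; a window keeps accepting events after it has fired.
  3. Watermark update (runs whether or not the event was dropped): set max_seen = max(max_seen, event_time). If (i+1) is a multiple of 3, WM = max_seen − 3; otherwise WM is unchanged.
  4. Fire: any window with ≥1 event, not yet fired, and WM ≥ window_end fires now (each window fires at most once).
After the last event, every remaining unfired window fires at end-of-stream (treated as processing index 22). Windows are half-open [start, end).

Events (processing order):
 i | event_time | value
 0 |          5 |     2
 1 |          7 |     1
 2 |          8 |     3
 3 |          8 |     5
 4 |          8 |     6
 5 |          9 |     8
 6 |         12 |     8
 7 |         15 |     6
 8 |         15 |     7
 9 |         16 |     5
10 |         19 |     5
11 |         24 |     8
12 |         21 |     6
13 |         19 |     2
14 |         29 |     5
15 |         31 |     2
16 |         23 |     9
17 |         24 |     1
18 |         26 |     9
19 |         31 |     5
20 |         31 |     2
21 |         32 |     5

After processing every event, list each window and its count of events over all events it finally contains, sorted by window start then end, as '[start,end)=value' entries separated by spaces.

i=0 t=5 v=2: → [0,11); WM=−∞
i=1 t=7 v=1: → [0,11); WM=−∞
i=2 t=8 v=3: → [0,11); WM=5
i=3 t=8 v=5: → [0,11); WM=5
i=4 t=8 v=6: → [0,11); WM=5
i=5 t=9 v=8: → [0,11); WM=6
i=6 t=12 v=8: → [11,22); WM=6
i=7 t=15 v=6: → [11,22); WM=6
i=8 t=15 v=7: → [11,22); WM=12; [0,11) fires=6
i=9 t=16 v=5: → [11,22); WM=12
i=10 t=19 v=5: → [11,22); WM=12
i=11 t=24 v=8: → [22,33); WM=21
i=12 t=21 v=6: → [11,22); WM=21
i=13 t=19 v=2: → [11,22); WM=21
i=14 t=29 v=5: → [22,33); WM=26; [11,22) fires=7
i=15 t=31 v=2: → [22,33); WM=26
i=16 t=23 v=9: → [22,33); WM=26
i=17 t=24 v=1: → [22,33); WM=28
i=18 t=26 v=9: → [22,33); WM=28
i=19 t=31 v=5: → [22,33); WM=28
i=20 t=31 v=2: → [22,33); WM=28
i=21 t=32 v=5: → [22,33); WM=28

[0,11)=6 [11,22)=7 [22,33)=9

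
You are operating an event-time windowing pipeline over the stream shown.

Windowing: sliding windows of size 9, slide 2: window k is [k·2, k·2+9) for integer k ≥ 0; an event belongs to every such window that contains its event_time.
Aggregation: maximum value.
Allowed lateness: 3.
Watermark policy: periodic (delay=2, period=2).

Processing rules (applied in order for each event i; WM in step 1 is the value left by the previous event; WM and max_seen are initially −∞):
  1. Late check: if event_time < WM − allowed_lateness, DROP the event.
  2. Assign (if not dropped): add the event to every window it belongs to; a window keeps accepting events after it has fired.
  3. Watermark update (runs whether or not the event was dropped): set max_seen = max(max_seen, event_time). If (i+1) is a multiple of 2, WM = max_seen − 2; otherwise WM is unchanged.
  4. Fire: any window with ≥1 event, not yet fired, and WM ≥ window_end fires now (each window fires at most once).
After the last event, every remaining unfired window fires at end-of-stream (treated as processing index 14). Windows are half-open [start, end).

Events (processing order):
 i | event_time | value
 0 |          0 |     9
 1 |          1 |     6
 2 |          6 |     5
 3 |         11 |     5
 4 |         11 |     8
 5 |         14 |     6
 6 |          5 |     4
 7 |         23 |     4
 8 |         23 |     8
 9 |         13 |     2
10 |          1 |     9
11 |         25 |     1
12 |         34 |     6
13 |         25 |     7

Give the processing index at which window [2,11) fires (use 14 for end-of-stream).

5

i=0 t=0 v=9: → [0,9); WM=−∞
i=1 t=1 v=6: → [0,9); WM=-1
i=2 t=6 v=5: → [6,15),[4,13),[2,11),[0,9); WM=-1
i=3 t=11 v=5: → [10,19),[8,17),[6,15),[4,13); WM=9; [0,9) fires=9
i=4 t=11 v=8: → [10,19),[8,17),[6,15),[4,13); WM=9
i=5 t=14 v=6: → [14,23),[12,21),[10,19),[8,17),[6,15); WM=12; [2,11) fires=5
i=6 t=5 v=4: DROP (t<12-3); WM=12
i=7 t=23 v=4: → [22,31),[20,29),[18,27),[16,25); WM=21; [4,13) fires=8 [6,15) fires=8 [8,17) fires=8 [10,19) fires=8 [12,21) fires=6
i=8 t=23 v=8: → [22,31),[20,29),[18,27),[16,25); WM=21
i=9 t=13 v=2: DROP (t<21-3); WM=21
i=10 t=1 v=9: DROP (t<21-3); WM=21
i=11 t=25 v=1: → [24,33),[22,31),[20,29),[18,27); WM=23; [14,23) fires=6
i=12 t=34 v=6: → [34,43),[32,41),[30,39),[28,37),[26,35); WM=23
i=13 t=25 v=7: → [24,33),[22,31),[20,29),[18,27); WM=32; [16,25) fires=8 [18,27) fires=8 [20,29) fires=8 [22,31) fires=8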